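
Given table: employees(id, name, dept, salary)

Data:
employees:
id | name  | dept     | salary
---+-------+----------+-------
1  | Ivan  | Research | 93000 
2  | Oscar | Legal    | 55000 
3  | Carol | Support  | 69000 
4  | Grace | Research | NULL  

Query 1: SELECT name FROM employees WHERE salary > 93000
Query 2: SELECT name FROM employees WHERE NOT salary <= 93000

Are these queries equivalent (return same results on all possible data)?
Yes, equivalent

Both queries return: []

Reason: Both filter salary > 93000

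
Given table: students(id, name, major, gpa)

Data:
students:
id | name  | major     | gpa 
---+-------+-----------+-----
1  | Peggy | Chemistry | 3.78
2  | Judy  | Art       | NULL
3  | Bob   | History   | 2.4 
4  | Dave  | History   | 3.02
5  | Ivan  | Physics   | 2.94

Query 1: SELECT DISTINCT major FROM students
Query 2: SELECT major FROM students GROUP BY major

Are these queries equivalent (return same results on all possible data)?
Yes, equivalent

Both queries return: [('Art',), ('Chemistry',), ('History',), ('Physics',)]

Reason: Both get unique majors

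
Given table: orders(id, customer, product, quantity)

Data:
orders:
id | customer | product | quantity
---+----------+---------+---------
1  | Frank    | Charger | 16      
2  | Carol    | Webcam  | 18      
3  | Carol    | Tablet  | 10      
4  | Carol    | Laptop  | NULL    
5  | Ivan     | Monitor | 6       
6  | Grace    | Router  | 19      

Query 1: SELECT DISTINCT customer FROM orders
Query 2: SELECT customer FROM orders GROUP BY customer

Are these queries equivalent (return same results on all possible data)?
Yes, equivalent

Both queries return: [('Carol',), ('Frank',), ('Grace',), ('Ivan',)]

Reason: Both get unique customers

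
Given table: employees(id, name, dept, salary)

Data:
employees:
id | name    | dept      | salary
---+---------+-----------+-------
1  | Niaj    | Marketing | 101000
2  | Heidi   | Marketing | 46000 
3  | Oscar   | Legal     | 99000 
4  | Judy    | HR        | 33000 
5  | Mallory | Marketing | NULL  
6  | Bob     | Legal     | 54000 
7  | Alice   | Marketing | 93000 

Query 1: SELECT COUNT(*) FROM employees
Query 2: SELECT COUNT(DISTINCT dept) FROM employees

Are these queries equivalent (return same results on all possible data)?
No, not equivalent

Query 1 returns: [(7,)]
Query 2 returns: [(3,)]

Reason: COUNT(*) counts rows, COUNT(DISTINCT dept) counts unique depts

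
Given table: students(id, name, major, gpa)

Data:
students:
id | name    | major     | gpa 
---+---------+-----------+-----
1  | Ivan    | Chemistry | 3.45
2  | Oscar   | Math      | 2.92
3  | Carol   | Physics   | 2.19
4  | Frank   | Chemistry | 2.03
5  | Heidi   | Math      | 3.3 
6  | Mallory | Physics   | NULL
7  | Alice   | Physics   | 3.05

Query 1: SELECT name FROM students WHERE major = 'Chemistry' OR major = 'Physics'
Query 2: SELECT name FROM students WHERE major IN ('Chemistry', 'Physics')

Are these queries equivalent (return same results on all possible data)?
Yes, equivalent

Both queries return: [('Alice',), ('Carol',), ('Frank',), ('Ivan',), ('Mallory',)]

Reason: OR vs IN are equivalent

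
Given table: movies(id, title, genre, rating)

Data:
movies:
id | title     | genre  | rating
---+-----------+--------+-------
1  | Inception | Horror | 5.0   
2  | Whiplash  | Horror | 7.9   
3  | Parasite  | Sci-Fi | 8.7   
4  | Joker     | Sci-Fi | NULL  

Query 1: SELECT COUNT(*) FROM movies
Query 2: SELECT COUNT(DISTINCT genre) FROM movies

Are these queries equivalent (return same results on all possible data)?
No, not equivalent

Query 1 returns: [(4,)]
Query 2 returns: [(2,)]

Reason: COUNT(*) counts rows, COUNT(DISTINCT genre) counts unique genres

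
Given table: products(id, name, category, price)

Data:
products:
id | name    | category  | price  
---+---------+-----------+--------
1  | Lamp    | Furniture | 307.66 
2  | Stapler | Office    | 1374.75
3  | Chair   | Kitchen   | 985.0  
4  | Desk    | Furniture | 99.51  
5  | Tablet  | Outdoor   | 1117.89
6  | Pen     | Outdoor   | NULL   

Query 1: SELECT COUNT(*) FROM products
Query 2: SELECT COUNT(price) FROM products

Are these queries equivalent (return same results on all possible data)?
No, not equivalent

Query 1 returns: [(6,)]
Query 2 returns: [(5,)]

Reason: COUNT(*) includes NULLs, COUNT(column) excludes them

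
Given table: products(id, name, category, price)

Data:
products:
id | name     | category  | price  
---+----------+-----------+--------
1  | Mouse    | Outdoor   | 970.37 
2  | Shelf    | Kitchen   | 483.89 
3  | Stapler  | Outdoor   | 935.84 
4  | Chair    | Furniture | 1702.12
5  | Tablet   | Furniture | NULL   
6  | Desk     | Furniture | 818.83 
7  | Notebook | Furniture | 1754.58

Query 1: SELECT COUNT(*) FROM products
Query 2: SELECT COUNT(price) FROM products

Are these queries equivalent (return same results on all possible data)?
No, not equivalent

Query 1 returns: [(7,)]
Query 2 returns: [(6,)]

Reason: COUNT(*) includes NULLs, COUNT(column) excludes them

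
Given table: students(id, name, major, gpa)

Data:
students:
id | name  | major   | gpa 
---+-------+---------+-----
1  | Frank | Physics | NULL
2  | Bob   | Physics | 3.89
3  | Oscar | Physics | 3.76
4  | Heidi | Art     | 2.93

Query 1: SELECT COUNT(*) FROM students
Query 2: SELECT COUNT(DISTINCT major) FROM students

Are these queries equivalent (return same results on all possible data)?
No, not equivalent

Query 1 returns: [(4,)]
Query 2 returns: [(2,)]

Reason: COUNT(*) counts rows, COUNT(DISTINCT major) counts unique majors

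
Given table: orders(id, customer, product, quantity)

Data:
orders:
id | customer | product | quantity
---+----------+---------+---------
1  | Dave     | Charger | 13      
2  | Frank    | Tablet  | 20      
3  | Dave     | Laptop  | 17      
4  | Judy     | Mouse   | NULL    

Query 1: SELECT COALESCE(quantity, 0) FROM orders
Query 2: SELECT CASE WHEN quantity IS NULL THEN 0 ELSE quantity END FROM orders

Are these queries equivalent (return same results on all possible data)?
Yes, equivalent

Both queries return: [(0,), (13,), (17,), (20,)]

Reason: COALESCE vs CASE for NULL handling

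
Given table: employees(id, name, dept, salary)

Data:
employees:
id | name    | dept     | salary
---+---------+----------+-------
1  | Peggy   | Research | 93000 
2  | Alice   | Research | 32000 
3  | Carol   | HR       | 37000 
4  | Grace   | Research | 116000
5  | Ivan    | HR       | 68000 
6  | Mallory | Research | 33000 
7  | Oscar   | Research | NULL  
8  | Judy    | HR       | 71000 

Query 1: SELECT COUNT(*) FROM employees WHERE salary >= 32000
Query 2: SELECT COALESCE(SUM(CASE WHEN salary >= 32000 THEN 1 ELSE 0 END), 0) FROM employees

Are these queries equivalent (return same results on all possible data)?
Yes, equivalent

Both queries return: [(7,)]

Reason: COUNT with WHERE vs conditional SUM (COALESCE handles empty-table NULL)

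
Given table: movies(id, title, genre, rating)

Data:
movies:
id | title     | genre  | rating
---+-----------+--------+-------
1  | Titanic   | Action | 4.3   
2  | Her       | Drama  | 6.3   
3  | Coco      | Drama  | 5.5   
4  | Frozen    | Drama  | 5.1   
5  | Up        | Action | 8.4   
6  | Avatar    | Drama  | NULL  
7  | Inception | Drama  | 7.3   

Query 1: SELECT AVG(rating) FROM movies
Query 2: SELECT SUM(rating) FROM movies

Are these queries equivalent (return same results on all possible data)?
No, not equivalent

Query 1 returns: [(6.1499999999999995,)]
Query 2 returns: [(36.9,)]

Reason: AVG vs SUM give different aggregate values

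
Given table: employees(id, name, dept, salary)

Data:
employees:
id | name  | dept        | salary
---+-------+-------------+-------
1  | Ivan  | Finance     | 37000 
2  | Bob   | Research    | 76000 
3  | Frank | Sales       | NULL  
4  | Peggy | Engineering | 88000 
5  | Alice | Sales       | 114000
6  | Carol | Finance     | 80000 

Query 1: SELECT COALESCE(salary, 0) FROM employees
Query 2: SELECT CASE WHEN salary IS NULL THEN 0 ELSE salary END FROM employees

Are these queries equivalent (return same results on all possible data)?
Yes, equivalent

Both queries return: [(0,), (37000,), (76000,), (80000,), (88000,), (114000,)]

Reason: COALESCE vs CASE for NULL handling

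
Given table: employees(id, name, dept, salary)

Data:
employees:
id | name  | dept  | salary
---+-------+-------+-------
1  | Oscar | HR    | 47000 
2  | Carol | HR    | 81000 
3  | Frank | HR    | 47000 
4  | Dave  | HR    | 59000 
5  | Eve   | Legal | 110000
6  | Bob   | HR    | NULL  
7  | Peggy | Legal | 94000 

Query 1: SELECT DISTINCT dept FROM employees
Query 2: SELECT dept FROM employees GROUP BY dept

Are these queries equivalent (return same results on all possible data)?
Yes, equivalent

Both queries return: [('HR',), ('Legal',)]

Reason: Both get unique depts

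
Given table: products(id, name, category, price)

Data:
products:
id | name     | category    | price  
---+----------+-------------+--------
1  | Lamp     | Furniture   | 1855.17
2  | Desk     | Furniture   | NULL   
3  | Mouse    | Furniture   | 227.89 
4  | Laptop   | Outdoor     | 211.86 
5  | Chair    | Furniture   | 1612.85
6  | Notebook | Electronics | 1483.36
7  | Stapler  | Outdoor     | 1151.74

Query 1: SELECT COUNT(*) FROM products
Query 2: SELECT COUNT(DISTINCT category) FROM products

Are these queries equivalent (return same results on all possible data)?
No, not equivalent

Query 1 returns: [(7,)]
Query 2 returns: [(3,)]

Reason: COUNT(*) counts rows, COUNT(DISTINCT category) counts unique categorys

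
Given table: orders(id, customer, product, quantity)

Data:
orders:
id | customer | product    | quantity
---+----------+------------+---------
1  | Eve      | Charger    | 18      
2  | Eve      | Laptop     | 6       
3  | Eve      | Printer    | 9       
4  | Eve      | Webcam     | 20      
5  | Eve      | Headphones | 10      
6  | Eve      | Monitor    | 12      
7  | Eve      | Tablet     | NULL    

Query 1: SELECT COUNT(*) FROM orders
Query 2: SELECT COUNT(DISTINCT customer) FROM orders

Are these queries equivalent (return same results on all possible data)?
No, not equivalent

Query 1 returns: [(7,)]
Query 2 returns: [(1,)]

Reason: COUNT(*) counts rows, COUNT(DISTINCT customer) counts unique customers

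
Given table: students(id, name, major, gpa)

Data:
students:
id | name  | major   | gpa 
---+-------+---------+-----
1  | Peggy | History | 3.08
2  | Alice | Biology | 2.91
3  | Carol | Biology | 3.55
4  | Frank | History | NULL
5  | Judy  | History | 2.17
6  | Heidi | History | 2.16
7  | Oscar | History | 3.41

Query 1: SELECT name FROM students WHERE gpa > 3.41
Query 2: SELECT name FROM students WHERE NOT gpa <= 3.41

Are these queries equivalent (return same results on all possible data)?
Yes, equivalent

Both queries return: [('Carol',)]

Reason: Both filter gpa > 3.41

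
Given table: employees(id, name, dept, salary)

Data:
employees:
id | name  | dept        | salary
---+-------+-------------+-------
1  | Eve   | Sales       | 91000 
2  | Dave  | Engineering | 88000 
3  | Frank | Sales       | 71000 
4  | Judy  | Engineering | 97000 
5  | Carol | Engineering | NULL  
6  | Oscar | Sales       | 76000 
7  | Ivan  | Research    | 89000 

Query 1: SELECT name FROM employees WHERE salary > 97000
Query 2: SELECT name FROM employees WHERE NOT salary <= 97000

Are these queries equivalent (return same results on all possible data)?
Yes, equivalent

Both queries return: []

Reason: Both filter salary > 97000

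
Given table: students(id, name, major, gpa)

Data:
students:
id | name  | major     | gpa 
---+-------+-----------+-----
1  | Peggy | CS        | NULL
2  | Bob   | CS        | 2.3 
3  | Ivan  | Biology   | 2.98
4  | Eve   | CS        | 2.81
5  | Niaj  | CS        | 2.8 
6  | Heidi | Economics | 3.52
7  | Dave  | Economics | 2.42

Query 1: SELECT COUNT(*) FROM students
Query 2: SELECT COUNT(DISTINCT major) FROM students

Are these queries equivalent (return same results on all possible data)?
No, not equivalent

Query 1 returns: [(7,)]
Query 2 returns: [(3,)]

Reason: COUNT(*) counts rows, COUNT(DISTINCT major) counts unique majors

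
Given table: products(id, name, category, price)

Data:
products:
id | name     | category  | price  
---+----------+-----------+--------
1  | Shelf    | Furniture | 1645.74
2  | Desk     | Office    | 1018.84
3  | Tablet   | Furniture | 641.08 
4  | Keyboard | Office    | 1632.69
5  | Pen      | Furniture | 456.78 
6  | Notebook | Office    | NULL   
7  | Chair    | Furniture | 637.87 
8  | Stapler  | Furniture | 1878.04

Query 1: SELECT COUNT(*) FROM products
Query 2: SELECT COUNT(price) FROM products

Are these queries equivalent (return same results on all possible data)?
No, not equivalent

Query 1 returns: [(8,)]
Query 2 returns: [(7,)]

Reason: COUNT(*) includes NULLs, COUNT(column) excludes them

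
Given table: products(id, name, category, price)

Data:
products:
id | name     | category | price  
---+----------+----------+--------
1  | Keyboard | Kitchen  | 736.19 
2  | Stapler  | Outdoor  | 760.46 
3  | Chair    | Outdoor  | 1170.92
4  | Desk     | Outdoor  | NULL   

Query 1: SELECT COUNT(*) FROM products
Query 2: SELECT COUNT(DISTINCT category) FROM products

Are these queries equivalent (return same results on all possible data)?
No, not equivalent

Query 1 returns: [(4,)]
Query 2 returns: [(2,)]

Reason: COUNT(*) counts rows, COUNT(DISTINCT category) counts unique categorys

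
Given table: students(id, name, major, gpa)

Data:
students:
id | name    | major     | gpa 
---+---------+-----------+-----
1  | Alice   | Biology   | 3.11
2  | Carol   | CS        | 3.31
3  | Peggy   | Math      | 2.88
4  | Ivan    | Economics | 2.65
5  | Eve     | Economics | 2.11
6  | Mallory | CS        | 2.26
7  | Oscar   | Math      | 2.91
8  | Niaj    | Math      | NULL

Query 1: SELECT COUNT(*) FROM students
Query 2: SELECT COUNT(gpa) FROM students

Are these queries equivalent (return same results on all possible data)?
No, not equivalent

Query 1 returns: [(8,)]
Query 2 returns: [(7,)]

Reason: COUNT(*) includes NULLs, COUNT(column) excludes them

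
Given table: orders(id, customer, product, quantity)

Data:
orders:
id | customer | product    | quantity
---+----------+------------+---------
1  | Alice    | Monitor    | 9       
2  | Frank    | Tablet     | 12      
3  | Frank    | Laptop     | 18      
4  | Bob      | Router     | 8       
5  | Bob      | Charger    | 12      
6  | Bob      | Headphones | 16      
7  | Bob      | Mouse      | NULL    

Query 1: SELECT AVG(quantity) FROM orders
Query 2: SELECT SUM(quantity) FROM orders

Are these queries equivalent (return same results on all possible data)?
No, not equivalent

Query 1 returns: [(12.5,)]
Query 2 returns: [(75,)]

Reason: AVG vs SUM give different aggregate values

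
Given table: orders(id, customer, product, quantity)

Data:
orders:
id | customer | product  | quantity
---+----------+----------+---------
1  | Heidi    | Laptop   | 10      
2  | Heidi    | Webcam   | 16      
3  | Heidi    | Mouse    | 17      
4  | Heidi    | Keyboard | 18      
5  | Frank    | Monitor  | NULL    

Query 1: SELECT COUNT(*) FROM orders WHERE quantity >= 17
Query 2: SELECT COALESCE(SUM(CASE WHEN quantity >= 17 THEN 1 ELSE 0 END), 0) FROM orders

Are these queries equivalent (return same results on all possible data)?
Yes, equivalent

Both queries return: [(2,)]

Reason: COUNT with WHERE vs conditional SUM (COALESCE handles empty-table NULL)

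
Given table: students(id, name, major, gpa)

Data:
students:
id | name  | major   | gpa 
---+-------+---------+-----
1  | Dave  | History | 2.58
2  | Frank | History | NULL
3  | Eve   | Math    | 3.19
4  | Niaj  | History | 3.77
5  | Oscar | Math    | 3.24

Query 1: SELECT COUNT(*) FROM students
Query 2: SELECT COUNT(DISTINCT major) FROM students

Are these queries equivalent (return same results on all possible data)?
No, not equivalent

Query 1 returns: [(5,)]
Query 2 returns: [(2,)]

Reason: COUNT(*) counts rows, COUNT(DISTINCT major) counts unique majors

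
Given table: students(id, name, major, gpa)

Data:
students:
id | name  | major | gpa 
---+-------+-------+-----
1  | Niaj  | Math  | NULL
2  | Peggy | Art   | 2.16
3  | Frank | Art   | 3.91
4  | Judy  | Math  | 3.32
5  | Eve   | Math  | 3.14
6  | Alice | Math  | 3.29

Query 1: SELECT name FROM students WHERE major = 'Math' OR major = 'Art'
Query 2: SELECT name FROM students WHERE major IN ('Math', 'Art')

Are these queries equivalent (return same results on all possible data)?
Yes, equivalent

Both queries return: [('Alice',), ('Eve',), ('Frank',), ('Judy',), ('Niaj',), ('Peggy',)]

Reason: OR vs IN are equivalent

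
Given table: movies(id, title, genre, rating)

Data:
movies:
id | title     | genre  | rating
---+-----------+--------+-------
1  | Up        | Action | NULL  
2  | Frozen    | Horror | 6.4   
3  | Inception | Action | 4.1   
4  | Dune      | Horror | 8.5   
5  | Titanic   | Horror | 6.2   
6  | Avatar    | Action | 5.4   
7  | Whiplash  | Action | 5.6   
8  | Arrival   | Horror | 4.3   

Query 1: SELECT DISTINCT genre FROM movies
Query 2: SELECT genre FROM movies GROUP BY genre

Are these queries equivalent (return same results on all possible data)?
Yes, equivalent

Both queries return: [('Action',), ('Horror',)]

Reason: Both get unique genres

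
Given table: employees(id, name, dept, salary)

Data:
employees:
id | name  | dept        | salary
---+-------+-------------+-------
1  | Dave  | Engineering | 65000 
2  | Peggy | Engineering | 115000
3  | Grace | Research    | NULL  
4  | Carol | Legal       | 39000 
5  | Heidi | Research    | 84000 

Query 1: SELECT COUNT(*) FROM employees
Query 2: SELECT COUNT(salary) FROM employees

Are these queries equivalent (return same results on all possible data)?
No, not equivalent

Query 1 returns: [(5,)]
Query 2 returns: [(4,)]

Reason: COUNT(*) includes NULLs, COUNT(column) excludes them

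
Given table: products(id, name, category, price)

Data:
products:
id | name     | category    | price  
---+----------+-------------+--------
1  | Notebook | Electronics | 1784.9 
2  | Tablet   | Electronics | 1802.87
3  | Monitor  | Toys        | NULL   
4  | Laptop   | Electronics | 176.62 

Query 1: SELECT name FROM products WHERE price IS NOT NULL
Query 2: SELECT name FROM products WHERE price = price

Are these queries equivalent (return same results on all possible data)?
Yes, equivalent

Both queries return: [('Laptop',), ('Notebook',), ('Tablet',)]

Reason: IS NOT NULL vs self-equality (both exclude NULLs)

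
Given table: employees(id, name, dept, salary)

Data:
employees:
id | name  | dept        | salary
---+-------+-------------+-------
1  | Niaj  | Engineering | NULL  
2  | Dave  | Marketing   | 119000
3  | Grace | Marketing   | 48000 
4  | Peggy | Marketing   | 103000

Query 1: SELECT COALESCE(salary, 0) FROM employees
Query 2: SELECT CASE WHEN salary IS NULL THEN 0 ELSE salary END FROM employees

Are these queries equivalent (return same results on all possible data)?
Yes, equivalent

Both queries return: [(0,), (48000,), (103000,), (119000,)]

Reason: COALESCE vs CASE for NULL handling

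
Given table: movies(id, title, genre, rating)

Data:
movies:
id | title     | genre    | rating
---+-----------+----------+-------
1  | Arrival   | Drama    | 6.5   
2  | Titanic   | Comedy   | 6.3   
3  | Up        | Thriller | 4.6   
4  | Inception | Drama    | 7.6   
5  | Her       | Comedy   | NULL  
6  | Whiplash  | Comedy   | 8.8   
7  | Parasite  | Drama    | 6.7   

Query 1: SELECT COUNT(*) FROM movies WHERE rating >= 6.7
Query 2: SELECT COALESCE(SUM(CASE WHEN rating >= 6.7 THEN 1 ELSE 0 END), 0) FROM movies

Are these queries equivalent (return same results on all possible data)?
Yes, equivalent

Both queries return: [(3,)]

Reason: COUNT with WHERE vs conditional SUM (COALESCE handles empty-table NULL)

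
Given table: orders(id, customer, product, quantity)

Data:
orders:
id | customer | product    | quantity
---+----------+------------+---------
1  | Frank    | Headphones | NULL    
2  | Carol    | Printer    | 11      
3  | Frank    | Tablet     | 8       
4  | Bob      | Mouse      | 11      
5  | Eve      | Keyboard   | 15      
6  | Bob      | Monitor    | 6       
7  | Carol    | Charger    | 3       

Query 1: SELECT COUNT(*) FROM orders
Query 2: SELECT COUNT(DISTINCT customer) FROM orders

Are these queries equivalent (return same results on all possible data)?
No, not equivalent

Query 1 returns: [(7,)]
Query 2 returns: [(4,)]

Reason: COUNT(*) counts rows, COUNT(DISTINCT customer) counts unique customers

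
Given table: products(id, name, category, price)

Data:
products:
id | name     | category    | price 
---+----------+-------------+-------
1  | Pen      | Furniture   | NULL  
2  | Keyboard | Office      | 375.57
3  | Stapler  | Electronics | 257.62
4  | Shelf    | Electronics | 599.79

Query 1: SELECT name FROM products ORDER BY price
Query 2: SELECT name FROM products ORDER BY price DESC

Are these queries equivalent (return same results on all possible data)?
No, not equivalent

Query 1 returns: [('Pen',), ('Stapler',), ('Keyboard',), ('Shelf',)]
Query 2 returns: [('Shelf',), ('Keyboard',), ('Stapler',), ('Pen',)]

Reason: ASC vs DESC gives opposite ordering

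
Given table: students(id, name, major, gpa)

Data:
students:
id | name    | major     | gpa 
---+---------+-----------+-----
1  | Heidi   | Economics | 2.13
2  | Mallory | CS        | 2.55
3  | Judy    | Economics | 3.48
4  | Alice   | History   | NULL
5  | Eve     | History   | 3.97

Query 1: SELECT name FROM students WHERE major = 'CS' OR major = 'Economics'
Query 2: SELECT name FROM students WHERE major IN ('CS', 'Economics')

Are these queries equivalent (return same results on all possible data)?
Yes, equivalent

Both queries return: [('Heidi',), ('Judy',), ('Mallory',)]

Reason: OR vs IN are equivalent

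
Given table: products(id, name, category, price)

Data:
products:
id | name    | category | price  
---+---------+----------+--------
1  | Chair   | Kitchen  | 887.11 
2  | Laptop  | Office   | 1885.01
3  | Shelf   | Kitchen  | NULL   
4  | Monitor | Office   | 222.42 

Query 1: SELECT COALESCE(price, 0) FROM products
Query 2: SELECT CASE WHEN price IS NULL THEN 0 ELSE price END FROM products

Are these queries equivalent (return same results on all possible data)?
Yes, equivalent

Both queries return: [(0,), (222.42,), (887.11,), (1885.01,)]

Reason: COALESCE vs CASE for NULL handling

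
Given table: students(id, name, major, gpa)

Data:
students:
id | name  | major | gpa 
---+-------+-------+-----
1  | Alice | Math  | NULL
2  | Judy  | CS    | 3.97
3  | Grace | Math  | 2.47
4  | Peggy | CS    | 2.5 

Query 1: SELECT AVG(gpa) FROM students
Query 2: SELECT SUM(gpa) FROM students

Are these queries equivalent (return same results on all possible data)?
No, not equivalent

Query 1 returns: [(2.9800000000000004,)]
Query 2 returns: [(8.940000000000001,)]

Reason: AVG vs SUM give different aggregate values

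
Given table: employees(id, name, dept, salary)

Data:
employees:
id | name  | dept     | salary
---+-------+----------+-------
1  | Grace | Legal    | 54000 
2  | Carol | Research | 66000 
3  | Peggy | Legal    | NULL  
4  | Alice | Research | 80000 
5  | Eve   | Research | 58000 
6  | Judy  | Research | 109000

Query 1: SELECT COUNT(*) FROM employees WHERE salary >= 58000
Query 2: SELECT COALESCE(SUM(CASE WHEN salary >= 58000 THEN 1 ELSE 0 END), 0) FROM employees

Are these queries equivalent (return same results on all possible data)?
Yes, equivalent

Both queries return: [(4,)]

Reason: COUNT with WHERE vs conditional SUM (COALESCE handles empty-table NULL)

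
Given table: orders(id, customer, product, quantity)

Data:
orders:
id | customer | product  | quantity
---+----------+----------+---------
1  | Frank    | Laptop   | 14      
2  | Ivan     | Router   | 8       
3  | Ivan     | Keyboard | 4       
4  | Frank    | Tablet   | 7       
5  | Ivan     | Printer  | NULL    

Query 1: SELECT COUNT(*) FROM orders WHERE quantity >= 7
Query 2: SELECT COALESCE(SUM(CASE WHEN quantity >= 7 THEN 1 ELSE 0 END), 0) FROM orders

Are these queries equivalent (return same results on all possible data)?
Yes, equivalent

Both queries return: [(3,)]

Reason: COUNT with WHERE vs conditional SUM (COALESCE handles empty-table NULL)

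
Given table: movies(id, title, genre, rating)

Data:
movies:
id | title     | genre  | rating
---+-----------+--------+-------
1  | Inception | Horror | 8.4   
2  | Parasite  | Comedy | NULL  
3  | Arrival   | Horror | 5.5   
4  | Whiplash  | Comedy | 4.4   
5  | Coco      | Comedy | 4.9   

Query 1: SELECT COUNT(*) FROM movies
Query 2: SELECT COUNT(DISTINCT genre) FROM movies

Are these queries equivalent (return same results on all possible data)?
No, not equivalent

Query 1 returns: [(5,)]
Query 2 returns: [(2,)]

Reason: COUNT(*) counts rows, COUNT(DISTINCT genre) counts unique genres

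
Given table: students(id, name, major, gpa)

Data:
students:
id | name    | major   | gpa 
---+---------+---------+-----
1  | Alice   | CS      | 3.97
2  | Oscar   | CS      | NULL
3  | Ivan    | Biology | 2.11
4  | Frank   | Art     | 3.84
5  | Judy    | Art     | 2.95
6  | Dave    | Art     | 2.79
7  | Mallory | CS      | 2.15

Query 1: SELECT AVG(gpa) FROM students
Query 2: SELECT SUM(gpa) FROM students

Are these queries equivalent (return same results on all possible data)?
No, not equivalent

Query 1 returns: [(2.9683333333333333,)]
Query 2 returns: [(17.81,)]

Reason: AVG vs SUM give different aggregate values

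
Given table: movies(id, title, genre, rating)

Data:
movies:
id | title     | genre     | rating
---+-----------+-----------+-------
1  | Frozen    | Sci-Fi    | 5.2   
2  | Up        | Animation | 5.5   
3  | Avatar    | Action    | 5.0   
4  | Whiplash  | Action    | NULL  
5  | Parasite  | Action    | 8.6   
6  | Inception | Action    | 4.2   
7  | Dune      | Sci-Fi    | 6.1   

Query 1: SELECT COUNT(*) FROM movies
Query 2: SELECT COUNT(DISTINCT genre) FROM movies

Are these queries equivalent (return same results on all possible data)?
No, not equivalent

Query 1 returns: [(7,)]
Query 2 returns: [(3,)]

Reason: COUNT(*) counts rows, COUNT(DISTINCT genre) counts unique genres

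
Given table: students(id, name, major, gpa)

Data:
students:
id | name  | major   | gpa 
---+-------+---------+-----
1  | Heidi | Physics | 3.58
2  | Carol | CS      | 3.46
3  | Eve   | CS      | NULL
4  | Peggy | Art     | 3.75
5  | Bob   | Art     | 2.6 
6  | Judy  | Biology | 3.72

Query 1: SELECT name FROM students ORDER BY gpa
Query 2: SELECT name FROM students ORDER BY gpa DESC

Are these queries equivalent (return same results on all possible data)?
No, not equivalent

Query 1 returns: [('Eve',), ('Bob',), ('Carol',), ('Heidi',), ('Judy',), ('Peggy',)]
Query 2 returns: [('Peggy',), ('Judy',), ('Heidi',), ('Carol',), ('Bob',), ('Eve',)]

Reason: ASC vs DESC gives opposite ordering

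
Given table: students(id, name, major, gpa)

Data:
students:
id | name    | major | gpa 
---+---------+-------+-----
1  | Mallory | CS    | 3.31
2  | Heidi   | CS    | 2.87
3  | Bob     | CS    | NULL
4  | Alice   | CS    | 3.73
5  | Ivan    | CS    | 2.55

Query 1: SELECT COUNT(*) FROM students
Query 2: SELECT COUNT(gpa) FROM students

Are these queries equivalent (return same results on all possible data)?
No, not equivalent

Query 1 returns: [(5,)]
Query 2 returns: [(4,)]

Reason: COUNT(*) includes NULLs, COUNT(column) excludes them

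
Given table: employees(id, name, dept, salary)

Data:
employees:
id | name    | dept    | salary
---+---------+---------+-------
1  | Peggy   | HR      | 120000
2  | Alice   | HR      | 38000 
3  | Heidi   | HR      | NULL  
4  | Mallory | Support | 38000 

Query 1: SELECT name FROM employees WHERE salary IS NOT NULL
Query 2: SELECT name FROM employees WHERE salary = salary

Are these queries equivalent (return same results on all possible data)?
Yes, equivalent

Both queries return: [('Alice',), ('Mallory',), ('Peggy',)]

Reason: IS NOT NULL vs self-equality (both exclude NULLs)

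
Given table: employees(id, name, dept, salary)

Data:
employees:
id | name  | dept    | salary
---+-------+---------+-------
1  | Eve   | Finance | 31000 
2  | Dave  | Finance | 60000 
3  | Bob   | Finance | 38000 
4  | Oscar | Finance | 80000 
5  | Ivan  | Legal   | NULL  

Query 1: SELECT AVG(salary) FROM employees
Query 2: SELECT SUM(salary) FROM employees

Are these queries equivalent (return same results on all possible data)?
No, not equivalent

Query 1 returns: [(52250.0,)]
Query 2 returns: [(209000,)]

Reason: AVG vs SUM give different aggregate values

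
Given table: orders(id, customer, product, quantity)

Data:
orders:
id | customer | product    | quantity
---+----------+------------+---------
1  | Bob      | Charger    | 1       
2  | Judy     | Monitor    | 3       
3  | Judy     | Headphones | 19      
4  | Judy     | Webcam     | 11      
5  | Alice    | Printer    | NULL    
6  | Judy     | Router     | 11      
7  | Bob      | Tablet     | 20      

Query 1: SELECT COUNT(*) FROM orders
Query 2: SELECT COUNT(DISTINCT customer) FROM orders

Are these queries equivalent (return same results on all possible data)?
No, not equivalent

Query 1 returns: [(7,)]
Query 2 returns: [(3,)]

Reason: COUNT(*) counts rows, COUNT(DISTINCT customer) counts unique customers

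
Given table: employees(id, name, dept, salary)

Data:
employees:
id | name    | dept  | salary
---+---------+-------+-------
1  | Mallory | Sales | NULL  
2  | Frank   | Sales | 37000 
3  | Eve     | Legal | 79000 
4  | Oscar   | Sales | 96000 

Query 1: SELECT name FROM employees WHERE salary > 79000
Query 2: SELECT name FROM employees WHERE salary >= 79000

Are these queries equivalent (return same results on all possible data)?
No, not equivalent

Query 1 returns: [('Oscar',)]
Query 2 returns: [('Eve',), ('Oscar',)]

Reason: > vs >= gives different results when salary = 79000 exists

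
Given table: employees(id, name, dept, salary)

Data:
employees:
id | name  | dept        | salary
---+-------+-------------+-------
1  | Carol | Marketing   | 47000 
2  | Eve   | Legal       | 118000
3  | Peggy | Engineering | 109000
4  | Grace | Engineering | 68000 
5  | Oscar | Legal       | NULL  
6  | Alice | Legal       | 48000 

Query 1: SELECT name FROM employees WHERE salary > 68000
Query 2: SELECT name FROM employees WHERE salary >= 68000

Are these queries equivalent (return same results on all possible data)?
No, not equivalent

Query 1 returns: [('Eve',), ('Peggy',)]
Query 2 returns: [('Eve',), ('Peggy',), ('Grace',)]

Reason: > vs >= gives different results when salary = 68000 exists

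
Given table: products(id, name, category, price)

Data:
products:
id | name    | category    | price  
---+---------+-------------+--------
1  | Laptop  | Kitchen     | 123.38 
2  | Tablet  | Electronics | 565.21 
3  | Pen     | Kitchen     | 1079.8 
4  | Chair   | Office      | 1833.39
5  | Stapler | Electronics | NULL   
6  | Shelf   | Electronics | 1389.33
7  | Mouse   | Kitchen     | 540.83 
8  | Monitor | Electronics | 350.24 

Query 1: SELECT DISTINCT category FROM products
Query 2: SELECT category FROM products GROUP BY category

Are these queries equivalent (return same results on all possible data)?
Yes, equivalent

Both queries return: [('Electronics',), ('Kitchen',), ('Office',)]

Reason: Both get unique categorys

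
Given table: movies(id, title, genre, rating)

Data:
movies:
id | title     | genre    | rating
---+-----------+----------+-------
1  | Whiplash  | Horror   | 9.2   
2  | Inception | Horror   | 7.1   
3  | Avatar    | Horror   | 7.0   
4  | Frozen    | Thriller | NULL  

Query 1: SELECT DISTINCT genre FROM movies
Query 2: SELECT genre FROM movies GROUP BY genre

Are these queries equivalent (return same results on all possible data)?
Yes, equivalent

Both queries return: [('Horror',), ('Thriller',)]

Reason: Both get unique genres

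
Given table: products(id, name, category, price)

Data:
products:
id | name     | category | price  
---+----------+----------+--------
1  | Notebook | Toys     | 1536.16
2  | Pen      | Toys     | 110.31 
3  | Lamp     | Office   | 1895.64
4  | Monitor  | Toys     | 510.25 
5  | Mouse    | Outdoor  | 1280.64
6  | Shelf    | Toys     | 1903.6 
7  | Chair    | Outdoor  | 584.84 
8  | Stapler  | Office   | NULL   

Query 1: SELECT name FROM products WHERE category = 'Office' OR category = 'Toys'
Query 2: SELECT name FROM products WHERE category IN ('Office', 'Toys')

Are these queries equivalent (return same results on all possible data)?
Yes, equivalent

Both queries return: [('Lamp',), ('Monitor',), ('Notebook',), ('Pen',), ('Shelf',), ('Stapler',)]

Reason: OR vs IN are equivalent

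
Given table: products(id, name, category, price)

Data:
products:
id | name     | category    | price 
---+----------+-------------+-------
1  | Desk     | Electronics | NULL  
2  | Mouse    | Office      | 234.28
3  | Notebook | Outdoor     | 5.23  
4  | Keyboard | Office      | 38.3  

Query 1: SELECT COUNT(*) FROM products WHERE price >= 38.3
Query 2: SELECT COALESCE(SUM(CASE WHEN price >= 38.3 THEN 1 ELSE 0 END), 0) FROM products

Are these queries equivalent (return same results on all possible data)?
Yes, equivalent

Both queries return: [(2,)]

Reason: COUNT with WHERE vs conditional SUM (COALESCE handles empty-table NULL)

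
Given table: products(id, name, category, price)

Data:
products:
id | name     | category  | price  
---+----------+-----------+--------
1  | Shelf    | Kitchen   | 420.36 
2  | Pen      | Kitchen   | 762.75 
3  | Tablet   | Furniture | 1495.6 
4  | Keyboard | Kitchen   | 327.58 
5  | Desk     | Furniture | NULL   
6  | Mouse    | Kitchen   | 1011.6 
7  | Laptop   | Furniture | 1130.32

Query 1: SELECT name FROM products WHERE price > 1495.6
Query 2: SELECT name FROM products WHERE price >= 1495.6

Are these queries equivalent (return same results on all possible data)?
No, not equivalent

Query 1 returns: []
Query 2 returns: [('Tablet',)]

Reason: > vs >= gives different results when price = 1495.6 exists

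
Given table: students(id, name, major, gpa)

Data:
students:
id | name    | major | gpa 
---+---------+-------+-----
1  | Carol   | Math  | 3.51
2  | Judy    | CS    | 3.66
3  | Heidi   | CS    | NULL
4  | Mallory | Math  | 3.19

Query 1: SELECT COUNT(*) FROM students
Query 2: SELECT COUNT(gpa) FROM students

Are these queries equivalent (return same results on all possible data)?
No, not equivalent

Query 1 returns: [(4,)]
Query 2 returns: [(3,)]

Reason: COUNT(*) includes NULLs, COUNT(column) excludes them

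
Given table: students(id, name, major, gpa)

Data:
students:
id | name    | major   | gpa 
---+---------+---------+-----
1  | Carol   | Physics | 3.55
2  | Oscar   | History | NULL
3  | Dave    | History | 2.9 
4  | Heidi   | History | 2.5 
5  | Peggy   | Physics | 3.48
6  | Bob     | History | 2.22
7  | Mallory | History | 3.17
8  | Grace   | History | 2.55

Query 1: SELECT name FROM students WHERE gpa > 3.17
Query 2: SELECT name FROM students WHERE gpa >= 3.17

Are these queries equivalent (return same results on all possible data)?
No, not equivalent

Query 1 returns: [('Carol',), ('Peggy',)]
Query 2 returns: [('Carol',), ('Peggy',), ('Mallory',)]

Reason: > vs >= gives different results when gpa = 3.17 exists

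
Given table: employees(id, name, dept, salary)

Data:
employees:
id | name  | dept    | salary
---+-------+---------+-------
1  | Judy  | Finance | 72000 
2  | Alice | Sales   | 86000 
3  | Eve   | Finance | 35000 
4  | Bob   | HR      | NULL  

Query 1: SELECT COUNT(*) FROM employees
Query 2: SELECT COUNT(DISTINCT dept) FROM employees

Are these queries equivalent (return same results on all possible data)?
No, not equivalent

Query 1 returns: [(4,)]
Query 2 returns: [(3,)]

Reason: COUNT(*) counts rows, COUNT(DISTINCT dept) counts unique depts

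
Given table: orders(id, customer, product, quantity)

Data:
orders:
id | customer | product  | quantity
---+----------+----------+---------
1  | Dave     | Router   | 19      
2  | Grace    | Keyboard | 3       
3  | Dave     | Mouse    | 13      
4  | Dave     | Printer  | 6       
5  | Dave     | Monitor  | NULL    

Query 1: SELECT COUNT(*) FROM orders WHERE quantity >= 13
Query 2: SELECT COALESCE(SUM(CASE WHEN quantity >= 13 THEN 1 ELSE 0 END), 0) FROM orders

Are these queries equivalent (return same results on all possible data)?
Yes, equivalent

Both queries return: [(2,)]

Reason: COUNT with WHERE vs conditional SUM (COALESCE handles empty-table NULL)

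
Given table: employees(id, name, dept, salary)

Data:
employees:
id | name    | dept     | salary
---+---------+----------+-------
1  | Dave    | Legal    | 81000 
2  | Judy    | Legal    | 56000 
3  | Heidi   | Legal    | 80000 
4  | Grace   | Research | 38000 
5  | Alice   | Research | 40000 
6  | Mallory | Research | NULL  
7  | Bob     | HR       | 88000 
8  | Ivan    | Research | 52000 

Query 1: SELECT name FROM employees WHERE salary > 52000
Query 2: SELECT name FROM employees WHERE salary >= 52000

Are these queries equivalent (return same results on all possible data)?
No, not equivalent

Query 1 returns: [('Dave',), ('Judy',), ('Heidi',), ('Bob',)]
Query 2 returns: [('Dave',), ('Judy',), ('Heidi',), ('Bob',), ('Ivan',)]

Reason: > vs >= gives different results when salary = 52000 exists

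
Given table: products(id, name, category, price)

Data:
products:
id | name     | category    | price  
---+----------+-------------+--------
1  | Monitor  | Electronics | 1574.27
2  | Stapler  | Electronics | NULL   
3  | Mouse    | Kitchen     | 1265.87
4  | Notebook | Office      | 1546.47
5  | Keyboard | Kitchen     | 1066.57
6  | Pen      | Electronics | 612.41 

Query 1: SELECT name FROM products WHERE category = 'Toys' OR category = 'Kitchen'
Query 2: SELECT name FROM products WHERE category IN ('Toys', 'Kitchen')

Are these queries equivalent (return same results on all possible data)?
Yes, equivalent

Both queries return: [('Keyboard',), ('Mouse',)]

Reason: OR vs IN are equivalent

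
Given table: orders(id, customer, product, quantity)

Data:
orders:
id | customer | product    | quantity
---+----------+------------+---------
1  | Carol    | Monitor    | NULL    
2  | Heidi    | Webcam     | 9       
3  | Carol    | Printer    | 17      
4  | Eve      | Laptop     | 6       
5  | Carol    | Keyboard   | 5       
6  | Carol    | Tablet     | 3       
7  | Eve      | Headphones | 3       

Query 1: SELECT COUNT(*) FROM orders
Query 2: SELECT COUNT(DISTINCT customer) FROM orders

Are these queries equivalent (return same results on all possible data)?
No, not equivalent

Query 1 returns: [(7,)]
Query 2 returns: [(3,)]

Reason: COUNT(*) counts rows, COUNT(DISTINCT customer) counts unique customers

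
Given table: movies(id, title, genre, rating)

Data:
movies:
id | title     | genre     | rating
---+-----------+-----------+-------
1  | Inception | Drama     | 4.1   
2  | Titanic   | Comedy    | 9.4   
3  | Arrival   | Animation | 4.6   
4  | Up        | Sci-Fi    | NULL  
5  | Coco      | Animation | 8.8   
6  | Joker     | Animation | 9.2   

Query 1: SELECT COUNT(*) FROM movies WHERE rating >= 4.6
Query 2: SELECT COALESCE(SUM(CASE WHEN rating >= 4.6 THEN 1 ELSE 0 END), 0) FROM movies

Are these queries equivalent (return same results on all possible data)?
Yes, equivalent

Both queries return: [(4,)]

Reason: COUNT with WHERE vs conditional SUM (COALESCE handles empty-table NULL)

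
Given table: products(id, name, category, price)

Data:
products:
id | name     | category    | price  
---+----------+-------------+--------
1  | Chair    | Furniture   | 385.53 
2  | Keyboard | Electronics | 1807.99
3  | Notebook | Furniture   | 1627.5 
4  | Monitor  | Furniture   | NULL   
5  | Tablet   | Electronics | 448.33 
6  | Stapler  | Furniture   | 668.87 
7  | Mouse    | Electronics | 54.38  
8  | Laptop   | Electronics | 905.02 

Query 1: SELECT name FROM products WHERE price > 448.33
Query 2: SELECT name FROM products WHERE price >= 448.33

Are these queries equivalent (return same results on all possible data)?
No, not equivalent

Query 1 returns: [('Keyboard',), ('Notebook',), ('Stapler',), ('Laptop',)]
Query 2 returns: [('Keyboard',), ('Notebook',), ('Tablet',), ('Stapler',), ('Laptop',)]

Reason: > vs >= gives different results when price = 448.33 exists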